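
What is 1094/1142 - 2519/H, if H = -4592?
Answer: 3950173/2622032 ≈ 1.5065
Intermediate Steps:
1094/1142 - 2519/H = 1094/1142 - 2519/(-4592) = 1094*(1/1142) - 2519*(-1/4592) = 547/571 + 2519/4592 = 3950173/2622032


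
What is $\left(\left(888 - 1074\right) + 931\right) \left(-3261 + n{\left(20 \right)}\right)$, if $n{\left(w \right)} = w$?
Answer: $-2414545$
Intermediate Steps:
$\left(\left(888 - 1074\right) + 931\right) \left(-3261 + n{\left(20 \right)}\right) = \left(\left(888 - 1074\right) + 931\right) \left(-3261 + 20\right) = \left(\left(888 - 1074\right) + 931\right) \left(-3241\right) = \left(-186 + 931\right) \left(-3241\right) = 745 \left(-3241\right) = -2414545$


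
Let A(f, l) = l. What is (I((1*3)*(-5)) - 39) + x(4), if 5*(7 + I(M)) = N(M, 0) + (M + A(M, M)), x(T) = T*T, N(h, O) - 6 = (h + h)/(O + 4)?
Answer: -363/10 ≈ -36.300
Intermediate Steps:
N(h, O) = 6 + 2*h/(4 + O) (N(h, O) = 6 + (h + h)/(O + 4) = 6 + (2*h)/(4 + O) = 6 + 2*h/(4 + O))
x(T) = T**2
I(M) = -29/5 + M/2 (I(M) = -7 + (2*(12 + M + 3*0)/(4 + 0) + (M + M))/5 = -7 + (2*(12 + M + 0)/4 + 2*M)/5 = -7 + (2*(1/4)*(12 + M) + 2*M)/5 = -7 + ((6 + M/2) + 2*M)/5 = -7 + (6 + 5*M/2)/5 = -7 + (6/5 + M/2) = -29/5 + M/2)
(I((1*3)*(-5)) - 39) + x(4) = ((-29/5 + ((1*3)*(-5))/2) - 39) + 4**2 = ((-29/5 + (3*(-5))/2) - 39) + 16 = ((-29/5 + (1/2)*(-15)) - 39) + 16 = ((-29/5 - 15/2) - 39) + 16 = (-133/10 - 39) + 16 = -523/10 + 16 = -363/10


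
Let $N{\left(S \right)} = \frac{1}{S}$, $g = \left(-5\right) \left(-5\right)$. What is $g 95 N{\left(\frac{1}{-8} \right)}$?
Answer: $-19000$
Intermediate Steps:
$g = 25$
$g 95 N{\left(\frac{1}{-8} \right)} = \frac{25 \cdot 95}{\frac{1}{-8}} = \frac{2375}{- \frac{1}{8}} = 2375 \left(-8\right) = -19000$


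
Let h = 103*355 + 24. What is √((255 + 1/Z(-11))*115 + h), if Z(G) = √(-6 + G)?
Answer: √(19049146 - 1955*I*√17)/17 ≈ 256.74 - 0.054319*I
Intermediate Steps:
h = 36589 (h = 36565 + 24 = 36589)
√((255 + 1/Z(-11))*115 + h) = √((255 + 1/(√(-6 - 11)))*115 + 36589) = √((255 + 1/(√(-17)))*115 + 36589) = √((255 + 1/(I*√17))*115 + 36589) = √((255 - I*√17/17)*115 + 36589) = √((29325 - 115*I*√17/17) + 36589) = √(65914 - 115*I*√17/17)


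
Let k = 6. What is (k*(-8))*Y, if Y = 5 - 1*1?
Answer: -192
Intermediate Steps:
Y = 4 (Y = 5 - 1 = 4)
(k*(-8))*Y = (6*(-8))*4 = -48*4 = -192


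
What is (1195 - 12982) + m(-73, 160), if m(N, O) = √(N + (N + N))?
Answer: -11787 + I*√219 ≈ -11787.0 + 14.799*I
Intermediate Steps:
m(N, O) = √3*√N (m(N, O) = √(N + 2*N) = √(3*N) = √3*√N)
(1195 - 12982) + m(-73, 160) = (1195 - 12982) + √3*√(-73) = -11787 + √3*(I*√73) = -11787 + I*√219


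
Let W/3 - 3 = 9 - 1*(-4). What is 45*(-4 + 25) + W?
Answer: 993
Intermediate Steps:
W = 48 (W = 9 + 3*(9 - 1*(-4)) = 9 + 3*(9 + 4) = 9 + 3*13 = 9 + 39 = 48)
45*(-4 + 25) + W = 45*(-4 + 25) + 48 = 45*21 + 48 = 945 + 48 = 993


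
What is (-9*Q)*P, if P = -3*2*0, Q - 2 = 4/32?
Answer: 0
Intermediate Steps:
Q = 17/8 (Q = 2 + 4/32 = 2 + 4*(1/32) = 2 + ⅛ = 17/8 ≈ 2.1250)
P = 0 (P = -6*0 = 0)
(-9*Q)*P = -9*17/8*0 = -153/8*0 = 0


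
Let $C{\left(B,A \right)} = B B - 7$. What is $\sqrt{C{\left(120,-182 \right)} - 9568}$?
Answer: $5 \sqrt{193} \approx 69.462$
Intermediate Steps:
$C{\left(B,A \right)} = -7 + B^{2}$ ($C{\left(B,A \right)} = B^{2} - 7 = -7 + B^{2}$)
$\sqrt{C{\left(120,-182 \right)} - 9568} = \sqrt{\left(-7 + 120^{2}\right) - 9568} = \sqrt{\left(-7 + 14400\right) - 9568} = \sqrt{14393 - 9568} = \sqrt{4825} = 5 \sqrt{193}$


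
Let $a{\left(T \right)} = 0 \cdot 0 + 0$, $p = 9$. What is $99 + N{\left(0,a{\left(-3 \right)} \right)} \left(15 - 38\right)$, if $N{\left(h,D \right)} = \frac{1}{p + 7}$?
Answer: $\frac{1561}{16} \approx 97.563$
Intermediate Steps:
$a{\left(T \right)} = 0$ ($a{\left(T \right)} = 0 + 0 = 0$)
$N{\left(h,D \right)} = \frac{1}{16}$ ($N{\left(h,D \right)} = \frac{1}{9 + 7} = \frac{1}{16}$)
$99 + N{\left(0,a{\left(-3 \right)} \right)} \left(15 - 38\right) = 99 + \frac{15 - 38}{16} = 99 + \frac{1}{16} \left(-23\right) = 99 - \frac{23}{16} = \frac{1561}{16}$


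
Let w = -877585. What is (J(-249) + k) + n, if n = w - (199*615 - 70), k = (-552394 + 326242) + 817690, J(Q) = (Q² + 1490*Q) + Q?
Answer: -717620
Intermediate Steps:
J(Q) = Q² + 1491*Q
k = 591538 (k = -226152 + 817690 = 591538)
n = -999900 (n = -877585 - (199*615 - 70) = -877585 - (122385 - 70) = -877585 - 1*122315 = -877585 - 122315 = -999900)
(J(-249) + k) + n = (-249*(1491 - 249) + 591538) - 999900 = (-249*1242 + 591538) - 999900 = (-309258 + 591538) - 999900 = 282280 - 999900 = -717620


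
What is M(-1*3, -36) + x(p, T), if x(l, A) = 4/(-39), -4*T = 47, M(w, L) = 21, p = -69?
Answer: 815/39 ≈ 20.897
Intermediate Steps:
T = -47/4 (T = -¼*47 = -47/4 ≈ -11.750)
x(l, A) = -4/39 (x(l, A) = 4*(-1/39) = -4/39)
M(-1*3, -36) + x(p, T) = 21 - 4/39 = 815/39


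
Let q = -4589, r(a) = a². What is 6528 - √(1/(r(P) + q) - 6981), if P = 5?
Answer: 6528 - 29*I*√43226785/2282 ≈ 6528.0 - 83.552*I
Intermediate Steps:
6528 - √(1/(r(P) + q) - 6981) = 6528 - √(1/(5² - 4589) - 6981) = 6528 - √(1/(25 - 4589) - 6981) = 6528 - √(1/(-4564) - 6981) = 6528 - √(-1/4564 - 6981) = 6528 - √(-31861285/4564) = 6528 - 29*I*√43226785/2282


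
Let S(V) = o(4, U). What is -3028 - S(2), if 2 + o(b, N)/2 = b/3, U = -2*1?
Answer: -9080/3 ≈ -3026.7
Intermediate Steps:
U = -2
o(b, N) = -4 + 2*b/3 (o(b, N) = -4 + 2*(b/3) = -4 + 2*b/3)
S(V) = -4/3 (S(V) = -4 + (⅔)*4 = -4 + 8/3 = -4/3)
-3028 - S(2) = -3028 - 1*(-4/3) = -3028 + 4/3 = -9080/3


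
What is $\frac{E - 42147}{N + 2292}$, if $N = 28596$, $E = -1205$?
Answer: $- \frac{5419}{3861} \approx -1.4035$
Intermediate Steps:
$\frac{E - 42147}{N + 2292} = \frac{-1205 - 42147}{28596 + 2292} = - \frac{43352}{30888} = \left(-43352\right) \frac{1}{30888} = - \frac{5419}{3861}$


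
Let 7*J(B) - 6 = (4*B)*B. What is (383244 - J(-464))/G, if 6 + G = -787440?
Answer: -910759/2756061 ≈ -0.33046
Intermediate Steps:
J(B) = 6/7 + 4*B²/7 (J(B) = 6/7 + ((4*B)*B)/7 = 6/7 + (4*B²)/7 = 6/7 + 4*B²/7)
G = -787446 (G = -6 - 787440 = -787446)
(383244 - J(-464))/G = (383244 - (6/7 + (4/7)*(-464)²))/(-787446) = (383244 - (6/7 + (4/7)*215296))*(-1/787446) = (383244 - (6/7 + 861184/7))*(-1/787446) = (383244 - 1*861190/7)*(-1/787446) = (383244 - 861190/7)*(-1/787446) = (1821518/7)*(-1/787446) = -910759/2756061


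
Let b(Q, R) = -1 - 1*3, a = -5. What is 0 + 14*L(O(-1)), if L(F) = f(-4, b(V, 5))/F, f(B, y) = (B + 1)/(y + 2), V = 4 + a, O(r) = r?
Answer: -21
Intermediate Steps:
V = -1 (V = 4 - 5 = -1)
b(Q, R) = -4 (b(Q, R) = -1 - 3 = -4)
f(B, y) = (1 + B)/(2 + y)
L(F) = 3/(2*F) (L(F) = ((1 - 4)/(2 - 4))/F = (-3/(-2))/F = (-1/2*(-3))/F = 3/(2*F))
0 + 14*L(O(-1)) = 0 + 14*((3/2)/(-1)) = 0 + 14*((3/2)*(-1)) = 0 + 14*(-3/2) = 0 - 21 = -21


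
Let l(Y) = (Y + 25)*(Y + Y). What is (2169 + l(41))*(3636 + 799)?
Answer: 33621735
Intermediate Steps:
l(Y) = 2*Y*(25 + Y) (l(Y) = (25 + Y)*(2*Y) = 2*Y*(25 + Y))
(2169 + l(41))*(3636 + 799) = (2169 + 2*41*(25 + 41))*(3636 + 799) = (2169 + 2*41*66)*4435 = (2169 + 5412)*4435 = 7581*4435 = 33621735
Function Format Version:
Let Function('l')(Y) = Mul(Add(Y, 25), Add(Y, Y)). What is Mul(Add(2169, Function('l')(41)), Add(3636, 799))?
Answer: 33621735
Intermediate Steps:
Function('l')(Y) = Mul(2, Y, Add(25, Y)) (Function('l')(Y) = Mul(Add(25, Y), Mul(2, Y)) = Mul(2, Y, Add(25, Y)))
Mul(Add(2169, Function('l')(41)), Add(3636, 799)) = Mul(Add(2169, Mul(2, 41, Add(25, 41))), Add(3636, 799)) = Mul(Add(2169, Mul(2, 41, 66)), 4435) = Mul(Add(2169, 5412), 4435) = Mul(7581, 4435) = 33621735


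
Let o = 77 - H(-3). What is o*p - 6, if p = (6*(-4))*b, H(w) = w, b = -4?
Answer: 7674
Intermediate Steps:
o = 80 (o = 77 - 1*(-3) = 77 + 3 = 80)
p = 96 (p = (6*(-4))*(-4) = -24*(-4) = 96)
o*p - 6 = 80*96 - 6 = 7680 - 6 = 7674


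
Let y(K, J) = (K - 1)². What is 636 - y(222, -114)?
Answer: -48205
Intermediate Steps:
y(K, J) = (-1 + K)²
636 - y(222, -114) = 636 - (-1 + 222)² = 636 - 1*221² = 636 - 1*48841 = 636 - 48841 = -48205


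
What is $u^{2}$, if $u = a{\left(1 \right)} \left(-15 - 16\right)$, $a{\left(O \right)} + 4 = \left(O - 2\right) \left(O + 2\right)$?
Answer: $47089$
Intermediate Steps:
$a{\left(O \right)} = -4 + \left(-2 + O\right) \left(2 + O\right)$ ($a{\left(O \right)} = -4 + \left(O - 2\right) \left(O + 2\right) = -4 + \left(-2 + O\right) \left(2 + O\right)$)
$u = 217$ ($u = \left(-8 + 1^{2}\right) \left(-15 - 16\right) = \left(-8 + 1\right) \left(-31\right) = \left(-7\right) \left(-31\right) = 217$)
$u^{2} = 217^{2} = 47089$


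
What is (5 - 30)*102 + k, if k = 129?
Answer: -2421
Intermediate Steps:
(5 - 30)*102 + k = (5 - 30)*102 + 129 = -25*102 + 129 = -2550 + 129 = -2421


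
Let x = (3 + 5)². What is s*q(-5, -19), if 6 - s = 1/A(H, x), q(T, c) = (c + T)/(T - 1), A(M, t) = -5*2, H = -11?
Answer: 122/5 ≈ 24.400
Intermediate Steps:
x = 64 (x = 8² = 64)
A(M, t) = -10
q(T, c) = (T + c)/(-1 + T)
s = 61/10 (s = 6 - 1/(-10) = 6 - 1*(-⅒) = 6 + ⅒ = 61/10 ≈ 6.1000)
s*q(-5, -19) = 61*((-5 - 19)/(-1 - 5))/10 = 61*(-24/(-6))/10 = 61*(-⅙*(-24))/10 = (61/10)*4 = 122/5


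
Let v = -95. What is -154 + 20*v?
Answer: -2054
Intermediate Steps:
-154 + 20*v = -154 + 20*(-95) = -154 - 1900 = -2054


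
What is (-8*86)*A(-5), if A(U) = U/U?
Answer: -688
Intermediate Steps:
A(U) = 1
(-8*86)*A(-5) = -8*86*1 = -688*1 = -688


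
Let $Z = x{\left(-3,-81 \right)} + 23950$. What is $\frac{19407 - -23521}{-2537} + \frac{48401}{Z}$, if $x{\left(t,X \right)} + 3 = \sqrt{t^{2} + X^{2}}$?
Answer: $- \frac{21676625674653}{1454848330343} - \frac{145203 \sqrt{730}}{573452239} \approx -14.906$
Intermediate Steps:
$x{\left(t,X \right)} = -3 + \sqrt{X^{2} + t^{2}}$ ($x{\left(t,X \right)} = -3 + \sqrt{t^{2} + X^{2}} = -3 + \sqrt{X^{2} + t^{2}}$)
$Z = 23947 + 3 \sqrt{730}$ ($Z = \left(-3 + \sqrt{\left(-81\right)^{2} + \left(-3\right)^{2}}\right) + 23950 = \left(-3 + \sqrt{6561 + 9}\right) + 23950 = \left(-3 + \sqrt{6570}\right) + 23950 = \left(-3 + 3 \sqrt{730}\right) + 23950 = 23947 + 3 \sqrt{730} \approx 24028.0$)
$\frac{19407 - -23521}{-2537} + \frac{48401}{Z} = \frac{19407 - -23521}{-2537} + \frac{48401}{23947 + 3 \sqrt{730}} = \left(19407 + 23521\right) \left(- \frac{1}{2537}\right) + \frac{48401}{23947 + 3 \sqrt{730}} = 42928 \left(- \frac{1}{2537}\right) + \frac{48401}{23947 + 3 \sqrt{730}} = - \frac{42928}{2537} + \frac{48401}{23947 + 3 \sqrt{730}}$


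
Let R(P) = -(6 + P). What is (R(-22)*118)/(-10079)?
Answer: -1888/10079 ≈ -0.18732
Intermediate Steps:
R(P) = -6 - P
(R(-22)*118)/(-10079) = ((-6 - 1*(-22))*118)/(-10079) = ((-6 + 22)*118)*(-1/10079) = (16*118)*(-1/10079) = 1888*(-1/10079) = -1888/10079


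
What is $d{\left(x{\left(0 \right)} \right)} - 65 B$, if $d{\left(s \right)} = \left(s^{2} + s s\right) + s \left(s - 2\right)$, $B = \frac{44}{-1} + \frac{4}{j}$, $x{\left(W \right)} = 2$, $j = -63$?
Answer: $\frac{180944}{63} \approx 2872.1$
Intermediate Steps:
$B = - \frac{2776}{63}$ ($B = \frac{44}{-1} + \frac{4}{-63} = 44 \left(-1\right) + 4 \left(- \frac{1}{63}\right) = -44 - \frac{4}{63} = - \frac{2776}{63} \approx -44.063$)
$d{\left(s \right)} = 2 s^{2} + s \left(-2 + s\right)$ ($d{\left(s \right)} = \left(s^{2} + s^{2}\right) + s \left(-2 + s\right) = 2 s^{2} + s \left(-2 + s\right)$)
$d{\left(x{\left(0 \right)} \right)} - 65 B = 2 \left(-2 + 3 \cdot 2\right) - - \frac{180440}{63} = 2 \left(-2 + 6\right) + \frac{180440}{63} = 2 \cdot 4 + \frac{180440}{63} = 8 + \frac{180440}{63} = \frac{180944}{63}$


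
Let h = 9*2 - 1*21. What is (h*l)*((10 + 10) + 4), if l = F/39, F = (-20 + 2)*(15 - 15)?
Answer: 0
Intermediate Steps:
F = 0 (F = -18*0 = 0)
h = -3 (h = 18 - 21 = -3)
l = 0 (l = 0/39 = 0*(1/39) = 0)
(h*l)*((10 + 10) + 4) = (-3*0)*((10 + 10) + 4) = 0*(20 + 4) = 0*24 = 0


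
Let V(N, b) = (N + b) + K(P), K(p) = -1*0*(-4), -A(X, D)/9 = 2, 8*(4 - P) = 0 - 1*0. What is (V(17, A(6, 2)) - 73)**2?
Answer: 5476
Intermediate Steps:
P = 4 (P = 4 - (0 - 1*0)/8 = 4 - (0 + 0)/8 = 4 - 1/8*0 = 4 + 0 = 4)
A(X, D) = -18 (A(X, D) = -9*2 = -18)
K(p) = 0 (K(p) = 0*(-4) = 0)
V(N, b) = N + b (V(N, b) = (N + b) + 0 = N + b)
(V(17, A(6, 2)) - 73)**2 = ((17 - 18) - 73)**2 = (-1 - 73)**2 = (-74)**2 = 5476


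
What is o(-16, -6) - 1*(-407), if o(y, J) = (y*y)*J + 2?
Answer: -1127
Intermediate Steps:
o(y, J) = 2 + J*y**2 (o(y, J) = y**2*J + 2 = J*y**2 + 2 = 2 + J*y**2)
o(-16, -6) - 1*(-407) = (2 - 6*(-16)**2) - 1*(-407) = (2 - 6*256) + 407 = (2 - 1536) + 407 = -1534 + 407 = -1127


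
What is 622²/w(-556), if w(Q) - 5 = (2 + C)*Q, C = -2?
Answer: 386884/5 ≈ 77377.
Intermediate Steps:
w(Q) = 5 (w(Q) = 5 + (2 - 2)*Q = 5 + 0*Q = 5 + 0 = 5)
622²/w(-556) = 622²/5 = 386884*(⅕) = 386884/5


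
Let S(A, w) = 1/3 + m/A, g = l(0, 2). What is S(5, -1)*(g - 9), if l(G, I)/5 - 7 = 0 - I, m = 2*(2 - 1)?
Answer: 176/15 ≈ 11.733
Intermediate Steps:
m = 2 (m = 2*1 = 2)
l(G, I) = 35 - 5*I (l(G, I) = 35 + 5*(0 - I) = 35 + 5*(-I) = 35 - 5*I)
g = 25 (g = 35 - 5*2 = 35 - 10 = 25)
S(A, w) = ⅓ + 2/A (S(A, w) = 1/3 + 2/A = 1*(⅓) + 2/A = ⅓ + 2/A)
S(5, -1)*(g - 9) = ((⅓)*(6 + 5)/5)*(25 - 9) = ((⅓)*(⅕)*11)*16 = (11/15)*16 = 176/15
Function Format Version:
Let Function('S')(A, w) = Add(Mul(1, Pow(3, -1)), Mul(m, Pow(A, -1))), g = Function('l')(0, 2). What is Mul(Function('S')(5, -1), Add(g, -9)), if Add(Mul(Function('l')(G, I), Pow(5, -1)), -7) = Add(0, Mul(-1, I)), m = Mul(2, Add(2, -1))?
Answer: Rational(176, 15) ≈ 11.733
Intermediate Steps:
m = 2 (m = Mul(2, 1) = 2)
Function('l')(G, I) = Add(35, Mul(-5, I)) (Function('l')(G, I) = Add(35, Mul(5, Add(0, Mul(-1, I)))) = Add(35, Mul(5, Mul(-1, I))) = Add(35, Mul(-5, I)))
g = 25 (g = Add(35, Mul(-5, 2)) = Add(35, -10) = 25)
Function('S')(A, w) = Add(Rational(1, 3), Mul(2, Pow(A, -1))) (Function('S')(A, w) = Add(Mul(1, Pow(3, -1)), Mul(2, Pow(A, -1))) = Add(Mul(1, Rational(1, 3)), Mul(2, Pow(A, -1))) = Add(Rational(1, 3), Mul(2, Pow(A, -1))))
Mul(Function('S')(5, -1), Add(g, -9)) = Mul(Mul(Rational(1, 3), Pow(5, -1), Add(6, 5)), Add(25, -9)) = Mul(Mul(Rational(1, 3), Rational(1, 5), 11), 16) = Mul(Rational(11, 15), 16) = Rational(176, 15)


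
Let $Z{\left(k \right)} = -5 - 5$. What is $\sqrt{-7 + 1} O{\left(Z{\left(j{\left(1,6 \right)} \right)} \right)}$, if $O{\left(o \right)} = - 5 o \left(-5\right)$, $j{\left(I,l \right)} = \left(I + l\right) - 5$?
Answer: $- 250 i \sqrt{6} \approx - 612.37 i$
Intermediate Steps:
$j{\left(I,l \right)} = -5 + I + l$
$Z{\left(k \right)} = -10$
$O{\left(o \right)} = 25 o$
$\sqrt{-7 + 1} O{\left(Z{\left(j{\left(1,6 \right)} \right)} \right)} = \sqrt{-7 + 1} \cdot 25 \left(-10\right) = \sqrt{-6} \left(-250\right) = i \sqrt{6} \left(-250\right) = - 250 i \sqrt{6}$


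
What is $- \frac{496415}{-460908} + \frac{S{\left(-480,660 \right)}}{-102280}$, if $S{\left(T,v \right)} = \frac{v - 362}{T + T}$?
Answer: $\frac{2030938770941}{1885666809600} \approx 1.077$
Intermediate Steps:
$S{\left(T,v \right)} = \frac{-362 + v}{2 T}$
$- \frac{496415}{-460908} + \frac{S{\left(-480,660 \right)}}{-102280} = - \frac{496415}{-460908} + \frac{\frac{1}{2} \frac{1}{-480} \left(-362 + 660\right)}{-102280} = \left(-496415\right) \left(- \frac{1}{460908}\right) + \frac{1}{2} \left(- \frac{1}{480}\right) 298 \left(- \frac{1}{102280}\right) = \frac{496415}{460908} - - \frac{149}{49094400} = \frac{496415}{460908} + \frac{149}{49094400} = \frac{2030938770941}{1885666809600}$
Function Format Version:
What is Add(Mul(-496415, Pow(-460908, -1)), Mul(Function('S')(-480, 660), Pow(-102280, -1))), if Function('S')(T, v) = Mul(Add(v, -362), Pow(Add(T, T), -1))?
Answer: Rational(2030938770941, 1885666809600) ≈ 1.0770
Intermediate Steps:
Function('S')(T, v) = Mul(Rational(1, 2), Pow(T, -1), Add(-362, v)) (Function('S')(T, v) = Mul(Add(-362, v), Pow(Mul(2, T), -1)) = Mul(Add(-362, v), Mul(Rational(1, 2), Pow(T, -1))) = Mul(Rational(1, 2), Pow(T, -1), Add(-362, v)))
Add(Mul(-496415, Pow(-460908, -1)), Mul(Function('S')(-480, 660), Pow(-102280, -1))) = Add(Mul(-496415, Pow(-460908, -1)), Mul(Mul(Rational(1, 2), Pow(-480, -1), Add(-362, 660)), Pow(-102280, -1))) = Add(Mul(-496415, Rational(-1, 460908)), Mul(Mul(Rational(1, 2), Rational(-1, 480), 298), Rational(-1, 102280))) = Add(Rational(496415, 460908), Mul(Rational(-149, 480), Rational(-1, 102280))) = Add(Rational(496415, 460908), Rational(149, 49094400)) = Rational(2030938770941, 1885666809600)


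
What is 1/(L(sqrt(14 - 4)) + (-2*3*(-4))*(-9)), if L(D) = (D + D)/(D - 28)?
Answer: -41801/9030086 + 7*sqrt(10)/4515043 ≈ -0.0046242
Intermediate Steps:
L(D) = 2*D/(-28 + D) (L(D) = (2*D)/(-28 + D) = 2*D/(-28 + D))
1/(L(sqrt(14 - 4)) + (-2*3*(-4))*(-9)) = 1/(2*sqrt(14 - 4)/(-28 + sqrt(14 - 4)) + (-2*3*(-4))*(-9)) = 1/(2*sqrt(10)/(-28 + sqrt(10)) - 6*(-4)*(-9)) = 1/(2*sqrt(10)/(-28 + sqrt(10)) + 24*(-9)) = 1/(2*sqrt(10)/(-28 + sqrt(10)) - 216) = 1/(-216 + 2*sqrt(10)/(-28 + sqrt(10)))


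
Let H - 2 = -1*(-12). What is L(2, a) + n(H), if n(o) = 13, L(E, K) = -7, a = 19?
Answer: 6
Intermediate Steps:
H = 14 (H = 2 - 1*(-12) = 2 + 12 = 14)
L(2, a) + n(H) = -7 + 13 = 6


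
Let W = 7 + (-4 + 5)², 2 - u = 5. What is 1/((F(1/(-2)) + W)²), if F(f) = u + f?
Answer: 4/81 ≈ 0.049383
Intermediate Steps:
u = -3 (u = 2 - 1*5 = 2 - 5 = -3)
W = 8 (W = 7 + 1² = 7 + 1 = 8)
F(f) = -3 + f
1/((F(1/(-2)) + W)²) = 1/(((-3 + 1/(-2)) + 8)²) = 1/(((-3 - ½) + 8)²) = 1/((-7/2 + 8)²) = 1/((9/2)²) = 1/(81/4) = 4/81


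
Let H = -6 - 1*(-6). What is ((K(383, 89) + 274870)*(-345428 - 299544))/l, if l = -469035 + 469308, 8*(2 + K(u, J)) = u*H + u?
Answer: -9092976499/14 ≈ -6.4950e+8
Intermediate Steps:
H = 0 (H = -6 + 6 = 0)
K(u, J) = -2 + u/8 (K(u, J) = -2 + (u*0 + u)/8 = -2 + (0 + u)/8 = -2 + u/8)
l = 273
((K(383, 89) + 274870)*(-345428 - 299544))/l = (((-2 + (1/8)*383) + 274870)*(-345428 - 299544))/273 = (((-2 + 383/8) + 274870)*(-644972))*(1/273) = ((367/8 + 274870)*(-644972))*(1/273) = ((2199327/8)*(-644972))*(1/273) = -354626083461/2*1/273 = -9092976499/14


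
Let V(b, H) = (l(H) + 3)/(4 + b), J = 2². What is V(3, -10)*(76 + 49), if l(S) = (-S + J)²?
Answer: 24875/7 ≈ 3553.6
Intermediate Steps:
J = 4
l(S) = (4 - S)² (l(S) = (-S + 4)² = (4 - S)²)
V(b, H) = (3 + (-4 + H)²)/(4 + b) (V(b, H) = ((-4 + H)² + 3)/(4 + b) = (3 + (-4 + H)²)/(4 + b))
V(3, -10)*(76 + 49) = ((3 + (-4 - 10)²)/(4 + 3))*(76 + 49) = ((3 + (-14)²)/7)*125 = ((3 + 196)/7)*125 = ((⅐)*199)*125 = (199/7)*125 = 24875/7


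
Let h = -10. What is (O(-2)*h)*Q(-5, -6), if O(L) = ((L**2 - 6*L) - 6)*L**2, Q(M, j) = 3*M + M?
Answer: 8000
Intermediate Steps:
Q(M, j) = 4*M
O(L) = L**2*(-6 + L**2 - 6*L) (O(L) = (-6 + L**2 - 6*L)*L**2 = L**2*(-6 + L**2 - 6*L))
(O(-2)*h)*Q(-5, -6) = (((-2)**2*(-6 + (-2)**2 - 6*(-2)))*(-10))*(4*(-5)) = ((4*(-6 + 4 + 12))*(-10))*(-20) = ((4*10)*(-10))*(-20) = (40*(-10))*(-20) = -400*(-20) = 8000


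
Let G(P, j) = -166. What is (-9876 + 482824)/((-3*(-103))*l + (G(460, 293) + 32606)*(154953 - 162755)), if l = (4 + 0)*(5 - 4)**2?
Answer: -118237/63273911 ≈ -0.0018687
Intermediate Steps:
l = 4 (l = 4*1**2 = 4*1 = 4)
(-9876 + 482824)/((-3*(-103))*l + (G(460, 293) + 32606)*(154953 - 162755)) = (-9876 + 482824)/(-3*(-103)*4 + (-166 + 32606)*(154953 - 162755)) = 472948/(309*4 + 32440*(-7802)) = 472948/(1236 - 253096880) = 472948/(-253095644) = 472948*(-1/253095644) = -118237/63273911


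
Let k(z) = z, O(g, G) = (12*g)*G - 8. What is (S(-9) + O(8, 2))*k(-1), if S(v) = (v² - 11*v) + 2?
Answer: -366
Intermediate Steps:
S(v) = 2 + v² - 11*v
O(g, G) = -8 + 12*G*g (O(g, G) = 12*G*g - 8 = -8 + 12*G*g)
(S(-9) + O(8, 2))*k(-1) = ((2 + (-9)² - 11*(-9)) + (-8 + 12*2*8))*(-1) = ((2 + 81 + 99) + (-8 + 192))*(-1) = (182 + 184)*(-1) = 366*(-1) = -366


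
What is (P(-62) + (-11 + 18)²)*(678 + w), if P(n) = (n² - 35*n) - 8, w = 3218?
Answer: 23590280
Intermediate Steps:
P(n) = -8 + n² - 35*n
(P(-62) + (-11 + 18)²)*(678 + w) = ((-8 + (-62)² - 35*(-62)) + (-11 + 18)²)*(678 + 3218) = ((-8 + 3844 + 2170) + 7²)*3896 = (6006 + 49)*3896 = 6055*3896 = 23590280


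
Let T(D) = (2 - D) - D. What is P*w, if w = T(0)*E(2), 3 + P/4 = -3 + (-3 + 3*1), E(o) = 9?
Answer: -432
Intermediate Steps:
T(D) = 2 - 2*D
P = -24 (P = -12 + 4*(-3 + (-3 + 3*1)) = -12 + 4*(-3 + (-3 + 3)) = -12 + 4*(-3 + 0) = -12 + 4*(-3) = -12 - 12 = -24)
w = 18 (w = (2 - 2*0)*9 = (2 + 0)*9 = 2*9 = 18)
P*w = -24*18 = -432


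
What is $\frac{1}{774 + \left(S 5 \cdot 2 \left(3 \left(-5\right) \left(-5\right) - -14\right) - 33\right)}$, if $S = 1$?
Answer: $\frac{1}{1631} \approx 0.00061312$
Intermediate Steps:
$\frac{1}{774 + \left(S 5 \cdot 2 \left(3 \left(-5\right) \left(-5\right) - -14\right) - 33\right)} = \frac{1}{774 - \left(33 - 1 \cdot 5 \cdot 2 \left(3 \left(-5\right) \left(-5\right) - -14\right)\right)} = \frac{1}{774 - \left(33 - 5 \cdot 2 \left(\left(-15\right) \left(-5\right) + 14\right)\right)} = \frac{1}{774 - \left(33 - 10 \left(75 + 14\right)\right)} = \frac{1}{774 + \left(10 \cdot 89 - 33\right)} = \frac{1}{774 + \left(890 - 33\right)} = \frac{1}{774 + 857} = \frac{1}{1631}$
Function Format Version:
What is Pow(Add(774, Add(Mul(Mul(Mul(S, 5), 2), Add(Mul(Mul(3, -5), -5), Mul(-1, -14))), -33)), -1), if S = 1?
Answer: Rational(1, 1631) ≈ 0.00061312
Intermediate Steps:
Pow(Add(774, Add(Mul(Mul(Mul(S, 5), 2), Add(Mul(Mul(3, -5), -5), Mul(-1, -14))), -33)), -1) = Pow(Add(774, Add(Mul(Mul(Mul(1, 5), 2), Add(Mul(Mul(3, -5), -5), Mul(-1, -14))), -33)), -1) = Pow(Add(774, Add(Mul(Mul(5, 2), Add(Mul(-15, -5), 14)), -33)), -1) = Pow(Add(774, Add(Mul(10, Add(75, 14)), -33)), -1) = Pow(Add(774, Add(Mul(10, 89), -33)), -1) = Pow(Add(774, Add(890, -33)), -1) = Pow(Add(774, 857), -1) = Pow(1631, -1) = Rational(1, 1631)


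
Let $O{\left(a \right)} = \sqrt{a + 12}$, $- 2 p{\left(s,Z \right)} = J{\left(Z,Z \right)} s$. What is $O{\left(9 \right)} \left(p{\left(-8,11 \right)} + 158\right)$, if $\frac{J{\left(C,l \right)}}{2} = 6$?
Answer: $206 \sqrt{21} \approx 944.01$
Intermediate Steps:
$J{\left(C,l \right)} = 12$ ($J{\left(C,l \right)} = 2 \cdot 6 = 12$)
$p{\left(s,Z \right)} = - 6 s$ ($p{\left(s,Z \right)} = - \frac{12 s}{2} = - 6 s$)
$O{\left(a \right)} = \sqrt{12 + a}$
$O{\left(9 \right)} \left(p{\left(-8,11 \right)} + 158\right) = \sqrt{12 + 9} \left(\left(-6\right) \left(-8\right) + 158\right) = \sqrt{21} \left(48 + 158\right) = \sqrt{21} \cdot 206 = 206 \sqrt{21}$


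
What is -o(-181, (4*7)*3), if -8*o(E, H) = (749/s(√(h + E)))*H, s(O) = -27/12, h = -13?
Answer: -10486/3 ≈ -3495.3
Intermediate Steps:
s(O) = -9/4 (s(O) = -27*1/12 = -9/4)
o(E, H) = 749*H/18 (o(E, H) = -749/(-9/4)*H/8 = -749*(-4/9)*H/8 = -(-749)*H/18 = 749*H/18)
-o(-181, (4*7)*3) = -749*(4*7)*3/18 = -749*28*3/18 = -749*84/18 = -1*10486/3 = -10486/3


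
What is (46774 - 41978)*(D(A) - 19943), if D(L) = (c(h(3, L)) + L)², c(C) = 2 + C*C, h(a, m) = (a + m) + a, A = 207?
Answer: 9962894540236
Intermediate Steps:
h(a, m) = m + 2*a
c(C) = 2 + C²
D(L) = (2 + L + (6 + L)²)² (D(L) = ((2 + (L + 2*3)²) + L)² = ((2 + (L + 6)²) + L)² = ((2 + (6 + L)²) + L)² = (2 + L + (6 + L)²)²)
(46774 - 41978)*(D(A) - 19943) = (46774 - 41978)*((2 + 207 + (6 + 207)²)² - 19943) = 4796*((2 + 207 + 213²)² - 19943) = 4796*((2 + 207 + 45369)² - 19943) = 4796*(45578² - 19943) = 4796*(2077354084 - 19943) = 4796*2077334141 = 9962894540236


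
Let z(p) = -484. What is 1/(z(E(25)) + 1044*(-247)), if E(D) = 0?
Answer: -1/258352 ≈ -3.8707e-6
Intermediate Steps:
1/(z(E(25)) + 1044*(-247)) = 1/(-484 + 1044*(-247)) = 1/(-484 - 257868) = 1/(-258352) = -1/258352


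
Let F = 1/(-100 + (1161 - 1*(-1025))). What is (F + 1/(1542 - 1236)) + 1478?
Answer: 235858360/159579 ≈ 1478.0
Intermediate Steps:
F = 1/2086 (F = 1/(-100 + (1161 + 1025)) = 1/(-100 + 2186) = 1/2086 ≈ 0.00047939)
(F + 1/(1542 - 1236)) + 1478 = (1/2086 + 1/(1542 - 1236)) + 1478 = (1/2086 + 1/306) + 1478 = 598/159579 + 1478 = 235858360/159579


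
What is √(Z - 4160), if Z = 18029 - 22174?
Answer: I*√8305 ≈ 91.132*I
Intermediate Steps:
Z = -4145
√(Z - 4160) = √(-4145 - 4160) = √(-8305) = I*√8305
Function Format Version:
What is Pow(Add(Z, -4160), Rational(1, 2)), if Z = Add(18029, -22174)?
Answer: Mul(I, Pow(8305, Rational(1, 2))) ≈ Mul(91.132, I)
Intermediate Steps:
Z = -4145
Pow(Add(Z, -4160), Rational(1, 2)) = Pow(Add(-4145, -4160), Rational(1, 2)) = Pow(-8305, Rational(1, 2)) = Mul(I, Pow(8305, Rational(1, 2)))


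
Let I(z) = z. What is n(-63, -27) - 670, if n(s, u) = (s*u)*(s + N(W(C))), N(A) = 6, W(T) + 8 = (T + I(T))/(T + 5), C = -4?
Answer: -97627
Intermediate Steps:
W(T) = -8 + 2*T/(5 + T) (W(T) = -8 + (T + T)/(T + 5) = -8 + (2*T)/(5 + T) = -8 + 2*T/(5 + T))
n(s, u) = s*u*(6 + s) (n(s, u) = (s*u)*(s + 6) = (s*u)*(6 + s) = s*u*(6 + s))
n(-63, -27) - 670 = -63*(-27)*(6 - 63) - 670 = -63*(-27)*(-57) - 670 = -96957 - 670 = -97627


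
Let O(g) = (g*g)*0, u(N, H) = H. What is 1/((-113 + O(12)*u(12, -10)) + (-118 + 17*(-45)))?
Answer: -1/996 ≈ -0.0010040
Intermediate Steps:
O(g) = 0 (O(g) = g**2*0 = 0)
1/((-113 + O(12)*u(12, -10)) + (-118 + 17*(-45))) = 1/((-113 + 0*(-10)) + (-118 + 17*(-45))) = 1/((-113 + 0) + (-118 - 765)) = 1/(-113 - 883) = 1/(-996) = -1/996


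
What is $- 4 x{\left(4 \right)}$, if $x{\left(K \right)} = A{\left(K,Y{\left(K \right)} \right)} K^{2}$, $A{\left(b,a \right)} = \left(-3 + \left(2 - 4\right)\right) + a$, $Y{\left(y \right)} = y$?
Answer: $64$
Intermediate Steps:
$A{\left(b,a \right)} = -5 + a$ ($A{\left(b,a \right)} = \left(-3 + \left(2 - 4\right)\right) + a = \left(-3 - 2\right) + a = -5 + a$)
$x{\left(K \right)} = K^{2} \left(-5 + K\right)$ ($x{\left(K \right)} = \left(-5 + K\right) K^{2} = K^{2} \left(-5 + K\right)$)
$- 4 x{\left(4 \right)} = - 4 \cdot 4^{2} \left(-5 + 4\right) = - 4 \cdot 16 \left(-1\right) = \left(-4\right) \left(-16\right) = 64$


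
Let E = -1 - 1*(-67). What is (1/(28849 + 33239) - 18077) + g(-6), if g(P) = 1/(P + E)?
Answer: -5611818701/310440 ≈ -18077.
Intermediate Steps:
E = 66 (E = -1 + 67 = 66)
g(P) = 1/(66 + P) (g(P) = 1/(P + 66) = 1/(66 + P))
(1/(28849 + 33239) - 18077) + g(-6) = (1/(28849 + 33239) - 18077) + 1/(66 - 6) = (1/62088 - 18077) + 1/60 = -1122364775/62088 + 1/60 = -5611818701/310440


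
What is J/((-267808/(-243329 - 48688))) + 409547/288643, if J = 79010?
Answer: 195875204062979/2273556016 ≈ 86154.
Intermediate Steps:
J/((-267808/(-243329 - 48688))) + 409547/288643 = 79010/((-267808/(-243329 - 48688))) + 409547/288643 = 79010/((-267808/(-292017))) + 409547*(1/288643) = 79010/((-267808*(-1/292017))) + 24091/16979 = 79010/(267808/292017) + 24091/16979 = 79010*(292017/267808) + 24091/16979 = 11536131585/133904 + 24091/16979 = 195875204062979/2273556016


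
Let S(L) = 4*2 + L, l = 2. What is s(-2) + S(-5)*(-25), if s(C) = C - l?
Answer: -79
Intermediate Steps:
S(L) = 8 + L
s(C) = -2 + C (s(C) = C - 1*2 = C - 2 = -2 + C)
s(-2) + S(-5)*(-25) = (-2 - 2) + (8 - 5)*(-25) = -4 + 3*(-25) = -4 - 75 = -79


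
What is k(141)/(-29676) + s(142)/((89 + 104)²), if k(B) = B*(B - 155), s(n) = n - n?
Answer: 329/4946 ≈ 0.066518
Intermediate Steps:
s(n) = 0
k(B) = B*(-155 + B)
k(141)/(-29676) + s(142)/((89 + 104)²) = (141*(-155 + 141))/(-29676) + 0/((89 + 104)²) = (141*(-14))*(-1/29676) + 0/(193²) = -1974*(-1/29676) + 0/37249 = 329/4946 + 0*(1/37249) = 329/4946 + 0 = 329/4946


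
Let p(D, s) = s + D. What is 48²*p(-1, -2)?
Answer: -6912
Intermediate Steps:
p(D, s) = D + s
48²*p(-1, -2) = 48²*(-1 - 2) = 2304*(-3) = -6912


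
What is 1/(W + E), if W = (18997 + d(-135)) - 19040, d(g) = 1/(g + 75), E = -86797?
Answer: -60/5210401 ≈ -1.1515e-5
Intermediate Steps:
d(g) = 1/(75 + g)
W = -2581/60 (W = (18997 + 1/(75 - 135)) - 19040 = (18997 + 1/(-60)) - 19040 = (18997 - 1/60) - 19040 = 1139819/60 - 19040 = -2581/60 ≈ -43.017)
1/(W + E) = 1/(-2581/60 - 86797) = 1/(-5210401/60) = -60/5210401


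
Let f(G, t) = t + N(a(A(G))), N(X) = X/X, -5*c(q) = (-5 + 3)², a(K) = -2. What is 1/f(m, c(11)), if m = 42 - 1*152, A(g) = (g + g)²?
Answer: 5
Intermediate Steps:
A(g) = 4*g² (A(g) = (2*g)² = 4*g²)
m = -110 (m = 42 - 152 = -110)
c(q) = -⅘ (c(q) = -(-5 + 3)²/5 = -⅕*(-2)² = -⅕*4 = -⅘)
N(X) = 1
f(G, t) = 1 + t (f(G, t) = t + 1 = 1 + t)
1/f(m, c(11)) = 1/(1 - ⅘) = 1/(⅕) = 5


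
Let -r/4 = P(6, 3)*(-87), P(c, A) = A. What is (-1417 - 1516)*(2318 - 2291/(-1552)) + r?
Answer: -10556672303/1552 ≈ -6.8020e+6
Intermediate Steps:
r = 1044 (r = -12*(-87) = -4*(-261) = 1044)
(-1417 - 1516)*(2318 - 2291/(-1552)) + r = (-1417 - 1516)*(2318 - 2291/(-1552)) + 1044 = -2933*(2318 - 2291*(-1/1552)) + 1044 = -2933*(2318 + 2291/1552) + 1044 = -2933*3599827/1552 + 1044 = -10558292591/1552 + 1044 = -10556672303/1552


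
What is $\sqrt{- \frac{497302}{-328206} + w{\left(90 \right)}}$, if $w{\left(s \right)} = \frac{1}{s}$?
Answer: $\frac{\sqrt{4110359499310}}{1641030} \approx 1.2354$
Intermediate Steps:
$\sqrt{- \frac{497302}{-328206} + w{\left(90 \right)}} = \sqrt{- \frac{497302}{-328206} + \frac{1}{90}} = \sqrt{\left(-497302\right) \left(- \frac{1}{328206}\right) + \frac{1}{90}} = \sqrt{\frac{248651}{164103} + \frac{1}{90}} = \sqrt{\frac{7514231}{4923090}} = \frac{\sqrt{4110359499310}}{1641030}$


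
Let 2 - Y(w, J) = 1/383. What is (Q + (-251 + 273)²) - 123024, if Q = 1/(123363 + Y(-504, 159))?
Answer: -5789867216377/47248794 ≈ -1.2254e+5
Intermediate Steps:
Y(w, J) = 765/383 (Y(w, J) = 2 - 1/383 = 765/383)
Q = 383/47248794 (Q = 1/(123363 + 765/383) = 1/(47248794/383) = 383/47248794 ≈ 8.1060e-6)
(Q + (-251 + 273)²) - 123024 = (383/47248794 + (-251 + 273)²) - 123024 = (383/47248794 + 22²) - 123024 = (383/47248794 + 484) - 123024 = 22868416679/47248794 - 123024 = -5789867216377/47248794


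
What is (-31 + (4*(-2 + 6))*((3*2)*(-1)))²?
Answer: 16129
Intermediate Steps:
(-31 + (4*(-2 + 6))*((3*2)*(-1)))² = (-31 + (4*4)*(6*(-1)))² = (-31 + 16*(-6))² = (-31 - 96)² = (-127)² = 16129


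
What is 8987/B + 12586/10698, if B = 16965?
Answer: 51610736/30248595 ≈ 1.7062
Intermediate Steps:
8987/B + 12586/10698 = 8987/16965 + 12586/10698 = 8987*(1/16965) + 12586*(1/10698) = 8987/16965 + 6293/5349 = 51610736/30248595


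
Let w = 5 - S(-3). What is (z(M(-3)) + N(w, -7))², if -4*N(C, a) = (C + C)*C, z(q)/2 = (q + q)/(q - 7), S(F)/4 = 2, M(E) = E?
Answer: 1089/100 ≈ 10.890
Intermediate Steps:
S(F) = 8 (S(F) = 4*2 = 8)
z(q) = 4*q/(-7 + q) (z(q) = 2*((q + q)/(q - 7)) = 2*((2*q)/(-7 + q)) = 2*(2*q/(-7 + q)) = 4*q/(-7 + q))
w = -3 (w = 5 - 1*8 = 5 - 8 = -3)
N(C, a) = -C²/2 (N(C, a) = -(C + C)*C/4 = -2*C*C/4 = -C²/2)
(z(M(-3)) + N(w, -7))² = (4*(-3)/(-7 - 3) - ½*(-3)²)² = (4*(-3)/(-10) - ½*9)² = (4*(-3)*(-⅒) - 9/2)² = (6/5 - 9/2)² = (-33/10)² = 1089/100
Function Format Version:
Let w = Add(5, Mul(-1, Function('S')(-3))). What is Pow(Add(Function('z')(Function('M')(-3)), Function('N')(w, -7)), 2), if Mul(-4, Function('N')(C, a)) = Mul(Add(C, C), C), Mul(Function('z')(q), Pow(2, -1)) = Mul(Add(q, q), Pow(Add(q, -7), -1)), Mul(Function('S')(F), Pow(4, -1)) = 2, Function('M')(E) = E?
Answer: Rational(1089, 100) ≈ 10.890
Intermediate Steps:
Function('S')(F) = 8 (Function('S')(F) = Mul(4, 2) = 8)
Function('z')(q) = Mul(4, q, Pow(Add(-7, q), -1)) (Function('z')(q) = Mul(2, Mul(Add(q, q), Pow(Add(q, -7), -1))) = Mul(2, Mul(Mul(2, q), Pow(Add(-7, q), -1))) = Mul(2, Mul(2, q, Pow(Add(-7, q), -1))) = Mul(4, q, Pow(Add(-7, q), -1)))
w = -3 (w = Add(5, Mul(-1, 8)) = Add(5, -8) = -3)
Function('N')(C, a) = Mul(Rational(-1, 2), Pow(C, 2)) (Function('N')(C, a) = Mul(Rational(-1, 4), Mul(Add(C, C), C)) = Mul(Rational(-1, 4), Mul(Mul(2, C), C)) = Mul(Rational(-1, 4), Mul(2, Pow(C, 2))) = Mul(Rational(-1, 2), Pow(C, 2)))
Pow(Add(Function('z')(Function('M')(-3)), Function('N')(w, -7)), 2) = Pow(Add(Mul(4, -3, Pow(Add(-7, -3), -1)), Mul(Rational(-1, 2), Pow(-3, 2))), 2) = Pow(Add(Mul(4, -3, Pow(-10, -1)), Mul(Rational(-1, 2), 9)), 2) = Pow(Add(Mul(4, -3, Rational(-1, 10)), Rational(-9, 2)), 2) = Pow(Add(Rational(6, 5), Rational(-9, 2)), 2) = Pow(Rational(-33, 10), 2) = Rational(1089, 100)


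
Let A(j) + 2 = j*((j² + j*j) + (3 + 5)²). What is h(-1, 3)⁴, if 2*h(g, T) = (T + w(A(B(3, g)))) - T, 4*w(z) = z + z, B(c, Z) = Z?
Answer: 83521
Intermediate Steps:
A(j) = -2 + j*(64 + 2*j²) (A(j) = -2 + j*((j² + j*j) + (3 + 5)²) = -2 + j*((j² + j²) + 8²) = -2 + j*(2*j² + 64) = -2 + j*(64 + 2*j²))
w(z) = z/2 (w(z) = (z + z)/4 = (2*z)/4 = z/2)
h(g, T) = -½ + g³/2 + 16*g (h(g, T) = ((T + (-2 + 2*g³ + 64*g)/2) - T)/2 = ((T + (-1 + g³ + 32*g)) - T)/2 = ((-1 + T + g³ + 32*g) - T)/2 = (-1 + g³ + 32*g)/2 = -½ + g³/2 + 16*g)
h(-1, 3)⁴ = (-½ + (½)*(-1)³ + 16*(-1))⁴ = (-½ + (½)*(-1) - 16)⁴ = (-½ - ½ - 16)⁴ = (-17)⁴ = 83521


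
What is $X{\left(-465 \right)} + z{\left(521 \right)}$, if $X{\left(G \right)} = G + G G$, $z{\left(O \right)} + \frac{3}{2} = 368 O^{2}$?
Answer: $\frac{200212093}{2} \approx 1.0011 \cdot 10^{8}$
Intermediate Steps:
$z{\left(O \right)} = - \frac{3}{2} + 368 O^{2}$
$X{\left(G \right)} = G + G^{2}$
$X{\left(-465 \right)} + z{\left(521 \right)} = - 465 \left(1 - 465\right) - \left(\frac{3}{2} - 368 \cdot 521^{2}\right) = \left(-465\right) \left(-464\right) + \left(- \frac{3}{2} + 368 \cdot 271441\right) = 215760 + \left(- \frac{3}{2} + 99890288\right) = 215760 + \frac{199780573}{2} = \frac{200212093}{2}$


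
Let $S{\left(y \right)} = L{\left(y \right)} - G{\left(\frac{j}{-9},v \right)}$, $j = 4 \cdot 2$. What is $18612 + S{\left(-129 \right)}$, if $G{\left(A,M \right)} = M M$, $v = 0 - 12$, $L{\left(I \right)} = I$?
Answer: $18339$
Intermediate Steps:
$j = 8$
$v = -12$ ($v = 0 - 12 = -12$)
$G{\left(A,M \right)} = M^{2}$
$S{\left(y \right)} = -144 + y$ ($S{\left(y \right)} = y - \left(-12\right)^{2} = y - 144 = -144 + y$)
$18612 + S{\left(-129 \right)} = 18612 - 273 = 18339$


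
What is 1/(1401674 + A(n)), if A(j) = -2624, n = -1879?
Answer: 1/1399050 ≈ 7.1477e-7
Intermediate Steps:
1/(1401674 + A(n)) = 1/(1401674 - 2624) = 1/1399050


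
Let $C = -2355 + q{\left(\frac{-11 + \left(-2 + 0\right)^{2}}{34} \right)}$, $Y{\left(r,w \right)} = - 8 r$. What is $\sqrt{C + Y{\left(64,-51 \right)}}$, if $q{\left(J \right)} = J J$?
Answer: $\frac{i \sqrt{3314203}}{34} \approx 53.544 i$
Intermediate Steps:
$q{\left(J \right)} = J^{2}$
$C = - \frac{2722331}{1156}$ ($C = -2355 + \left(\frac{-11 + \left(-2 + 0\right)^{2}}{34}\right)^{2} = -2355 + \left(\left(-11 + \left(-2\right)^{2}\right) \frac{1}{34}\right)^{2} = -2355 + \left(\left(-11 + 4\right) \frac{1}{34}\right)^{2} = -2355 + \left(\left(-7\right) \frac{1}{34}\right)^{2} = -2355 + \left(- \frac{7}{34}\right)^{2} = -2355 + \frac{49}{1156} = - \frac{2722331}{1156} \approx -2355.0$)
$\sqrt{C + Y{\left(64,-51 \right)}} = \sqrt{- \frac{2722331}{1156} - 512} = \sqrt{- \frac{3314203}{1156}} = \frac{i \sqrt{3314203}}{34}$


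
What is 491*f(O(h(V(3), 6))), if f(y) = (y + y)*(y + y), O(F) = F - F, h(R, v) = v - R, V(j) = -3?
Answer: 0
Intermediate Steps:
O(F) = 0
f(y) = 4*y² (f(y) = (2*y)*(2*y) = 4*y²)
491*f(O(h(V(3), 6))) = 491*(4*0²) = 491*(4*0) = 491*0 = 0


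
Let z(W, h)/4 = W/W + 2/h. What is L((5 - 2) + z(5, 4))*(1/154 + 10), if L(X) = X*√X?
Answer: 41607/154 ≈ 270.18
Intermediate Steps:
z(W, h) = 4 + 8/h (z(W, h) = 4*(W/W + 2/h) = 4*(1 + 2/h) = 4 + 8/h)
L(X) = X^(3/2)
L((5 - 2) + z(5, 4))*(1/154 + 10) = ((5 - 2) + (4 + 8/4))^(3/2)*(1/154 + 10) = (3 + (4 + 8*(¼)))^(3/2)*(1/154 + 10) = (3 + (4 + 2))^(3/2)*(1541/154) = (3 + 6)^(3/2)*(1541/154) = 9^(3/2)*(1541/154) = 27*(1541/154) = 41607/154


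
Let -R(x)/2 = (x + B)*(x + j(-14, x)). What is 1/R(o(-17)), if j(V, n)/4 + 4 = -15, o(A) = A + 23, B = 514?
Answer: 1/72800 ≈ 1.3736e-5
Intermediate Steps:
o(A) = 23 + A
j(V, n) = -76 (j(V, n) = -16 + 4*(-15) = -16 - 60 = -76)
R(x) = -2*(-76 + x)*(514 + x) (R(x) = -2*(x + 514)*(x - 76) = -2*(514 + x)*(-76 + x) = -2*(-76 + x)*(514 + x))
1/R(o(-17)) = 1/(78128 - 876*(23 - 17) - 2*(23 - 17)²) = 1/(78128 - 876*6 - 2*6²) = 1/(78128 - 5256 - 2*36) = 1/(78128 - 5256 - 72) = 1/72800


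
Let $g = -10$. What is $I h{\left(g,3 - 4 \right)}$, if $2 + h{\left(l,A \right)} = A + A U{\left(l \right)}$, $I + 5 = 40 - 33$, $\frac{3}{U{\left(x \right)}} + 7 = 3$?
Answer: $- \frac{9}{2} \approx -4.5$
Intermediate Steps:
$U{\left(x \right)} = - \frac{3}{4}$ ($U{\left(x \right)} = \frac{3}{-7 + 3} = \frac{3}{-4} = 3 \left(- \frac{1}{4}\right) = - \frac{3}{4}$)
$I = 2$ ($I = -5 + \left(40 - 33\right) = -5 + 7 = 2$)
$h{\left(l,A \right)} = -2 + \frac{A}{4}$ ($h{\left(l,A \right)} = -2 + \left(A + A \left(- \frac{3}{4}\right)\right) = -2 + \left(A - \frac{3 A}{4}\right) = -2 + \frac{A}{4}$)
$I h{\left(g,3 - 4 \right)} = 2 \left(-2 + \frac{3 - 4}{4}\right) = 2 \left(-2 + \frac{1}{4} \left(-1\right)\right) = 2 \left(-2 - \frac{1}{4}\right) = 2 \left(- \frac{9}{4}\right) = - \frac{9}{2}$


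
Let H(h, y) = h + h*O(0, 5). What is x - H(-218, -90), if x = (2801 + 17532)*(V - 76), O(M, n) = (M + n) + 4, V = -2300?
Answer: -48309028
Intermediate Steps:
O(M, n) = 4 + M + n
H(h, y) = 10*h (H(h, y) = h + h*(4 + 0 + 5) = h + h*9 = h + 9*h = 10*h)
x = -48311208 (x = (2801 + 17532)*(-2300 - 76) = 20333*(-2376) = -48311208)
x - H(-218, -90) = -48311208 - 10*(-218) = -48311208 - 1*(-2180) = -48311208 + 2180 = -48309028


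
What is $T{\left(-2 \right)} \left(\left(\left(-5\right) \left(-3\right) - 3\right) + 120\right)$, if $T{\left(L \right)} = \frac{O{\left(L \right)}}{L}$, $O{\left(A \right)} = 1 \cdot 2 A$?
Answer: $264$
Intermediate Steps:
$O{\left(A \right)} = 2 A$
$T{\left(L \right)} = 2$ ($T{\left(L \right)} = \frac{2 L}{L} = 2$)
$T{\left(-2 \right)} \left(\left(\left(-5\right) \left(-3\right) - 3\right) + 120\right) = 2 \left(\left(\left(-5\right) \left(-3\right) - 3\right) + 120\right) = 2 \left(\left(15 - 3\right) + 120\right) = 2 \left(12 + 120\right) = 2 \cdot 132 = 264$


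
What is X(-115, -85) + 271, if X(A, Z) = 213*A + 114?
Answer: -24110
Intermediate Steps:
X(A, Z) = 114 + 213*A
X(-115, -85) + 271 = (114 + 213*(-115)) + 271 = (114 - 24495) + 271 = -24381 + 271 = -24110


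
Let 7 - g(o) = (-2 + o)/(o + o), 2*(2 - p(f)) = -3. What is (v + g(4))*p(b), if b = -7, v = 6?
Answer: 357/8 ≈ 44.625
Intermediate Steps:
p(f) = 7/2 (p(f) = 2 - 1/2*(-3) = 2 + 3/2 = 7/2)
g(o) = 7 - (-2 + o)/(2*o) (g(o) = 7 - (-2 + o)/(o + o) = 7 - (-2 + o)/(2*o))
(v + g(4))*p(b) = (6 + (13/2 + 1/4))*(7/2) = (6 + 27/4)*(7/2) = (51/4)*(7/2) = 357/8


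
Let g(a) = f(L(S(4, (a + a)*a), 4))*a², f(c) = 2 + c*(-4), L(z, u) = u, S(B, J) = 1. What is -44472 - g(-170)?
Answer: 360128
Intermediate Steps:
f(c) = 2 - 4*c
g(a) = -14*a² (g(a) = (2 - 4*4)*a² = (2 - 16)*a² = -14*a²)
-44472 - g(-170) = -44472 - (-14)*(-170)² = -44472 - (-14)*28900 = -44472 - 1*(-404600) = -44472 + 404600 = 360128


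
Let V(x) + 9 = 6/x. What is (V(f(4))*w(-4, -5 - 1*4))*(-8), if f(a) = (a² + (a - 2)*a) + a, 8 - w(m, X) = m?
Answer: 5904/7 ≈ 843.43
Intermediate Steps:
w(m, X) = 8 - m
f(a) = a + a² + a*(-2 + a) (f(a) = (a² + (-2 + a)*a) + a = (a² + a*(-2 + a)) + a = a + a² + a*(-2 + a))
V(x) = -9 + 6/x
(V(f(4))*w(-4, -5 - 1*4))*(-8) = ((-9 + 6/((4*(-1 + 2*4))))*(8 - 1*(-4)))*(-8) = ((-9 + 6/((4*(-1 + 8))))*(8 + 4))*(-8) = ((-9 + 6/((4*7)))*12)*(-8) = ((-9 + 6/28)*12)*(-8) = ((-9 + 6*(1/28))*12)*(-8) = ((-9 + 3/14)*12)*(-8) = -123/14*12*(-8) = -738/7*(-8) = 5904/7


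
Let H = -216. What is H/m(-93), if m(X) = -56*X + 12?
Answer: -6/145 ≈ -0.041379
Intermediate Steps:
m(X) = 12 - 56*X
H/m(-93) = -216/(12 - 56*(-93)) = -216/(12 + 5208) = -216/5220 = -216*1/5220 = -6/145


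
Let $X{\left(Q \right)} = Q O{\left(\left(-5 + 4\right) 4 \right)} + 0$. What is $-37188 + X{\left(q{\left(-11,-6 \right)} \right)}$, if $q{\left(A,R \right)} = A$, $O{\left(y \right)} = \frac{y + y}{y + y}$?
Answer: $-37199$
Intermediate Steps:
$O{\left(y \right)} = 1$ ($O{\left(y \right)} = \frac{2 y}{2 y} = 2 y \frac{1}{2 y} = 1$)
$X{\left(Q \right)} = Q$ ($X{\left(Q \right)} = Q 1 + 0 = Q + 0 = Q$)
$-37188 + X{\left(q{\left(-11,-6 \right)} \right)} = -37188 - 11 = -37199$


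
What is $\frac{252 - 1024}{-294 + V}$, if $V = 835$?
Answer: $- \frac{772}{541} \approx -1.427$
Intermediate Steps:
$\frac{252 - 1024}{-294 + V} = \frac{252 - 1024}{-294 + 835} = - \frac{772}{541}$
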